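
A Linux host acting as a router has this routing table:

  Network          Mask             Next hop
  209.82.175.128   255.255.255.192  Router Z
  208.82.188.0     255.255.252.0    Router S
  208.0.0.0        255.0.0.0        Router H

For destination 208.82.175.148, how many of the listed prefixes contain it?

Prefixes containing 208.82.175.148:
  208.0.0.0/8 (208.0.0.0 - 208.255.255.255)
Total matching entries: 1.

1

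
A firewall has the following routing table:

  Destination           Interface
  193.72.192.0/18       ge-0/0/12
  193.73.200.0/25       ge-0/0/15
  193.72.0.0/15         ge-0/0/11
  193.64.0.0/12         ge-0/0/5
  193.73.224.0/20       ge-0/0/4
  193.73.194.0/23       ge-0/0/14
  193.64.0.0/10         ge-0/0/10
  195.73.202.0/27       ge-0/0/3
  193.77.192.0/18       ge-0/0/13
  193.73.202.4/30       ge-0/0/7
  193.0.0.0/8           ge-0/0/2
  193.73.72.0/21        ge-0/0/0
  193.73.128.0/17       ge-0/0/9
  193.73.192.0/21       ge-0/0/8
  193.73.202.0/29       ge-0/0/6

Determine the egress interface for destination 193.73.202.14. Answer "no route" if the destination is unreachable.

Routes whose prefix contains 193.73.202.14:
  193.0.0.0/8 (193.0.0.0 - 193.255.255.255) -> ge-0/0/2
  193.64.0.0/10 (193.64.0.0 - 193.127.255.255) -> ge-0/0/10
  193.64.0.0/12 (193.64.0.0 - 193.79.255.255) -> ge-0/0/5
  193.72.0.0/15 (193.72.0.0 - 193.73.255.255) -> ge-0/0/11
  193.73.128.0/17 (193.73.128.0 - 193.73.255.255) -> ge-0/0/9
More-specific entries that do NOT match:
  193.73.202.4/30 (193.73.202.4 - 193.73.202.7) does not contain 193.73.202.14
  193.73.202.0/29 (193.73.202.0 - 193.73.202.7) does not contain 193.73.202.14
  195.73.202.0/27 (195.73.202.0 - 195.73.202.31) does not contain 193.73.202.14
  193.73.200.0/25 (193.73.200.0 - 193.73.200.127) does not contain 193.73.202.14
  193.73.194.0/23 (193.73.194.0 - 193.73.195.255) does not contain 193.73.202.14
  193.73.72.0/21 (193.73.72.0 - 193.73.79.255) does not contain 193.73.202.14
  193.73.192.0/21 (193.73.192.0 - 193.73.199.255) does not contain 193.73.202.14
  193.73.224.0/20 (193.73.224.0 - 193.73.239.255) does not contain 193.73.202.14
  193.72.192.0/18 (193.72.192.0 - 193.72.255.255) does not contain 193.73.202.14
  193.77.192.0/18 (193.77.192.0 - 193.77.255.255) does not contain 193.73.202.14
Longest matching prefix is /17 -> interface ge-0/0/9.

ge-0/0/9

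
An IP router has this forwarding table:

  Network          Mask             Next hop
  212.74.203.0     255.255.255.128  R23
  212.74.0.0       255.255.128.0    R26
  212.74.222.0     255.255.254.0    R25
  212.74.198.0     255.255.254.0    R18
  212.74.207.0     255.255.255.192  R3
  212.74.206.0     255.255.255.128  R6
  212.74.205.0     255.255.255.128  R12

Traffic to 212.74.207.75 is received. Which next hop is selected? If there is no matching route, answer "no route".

No entry's prefix contains 212.74.207.75; there is no default route.

no route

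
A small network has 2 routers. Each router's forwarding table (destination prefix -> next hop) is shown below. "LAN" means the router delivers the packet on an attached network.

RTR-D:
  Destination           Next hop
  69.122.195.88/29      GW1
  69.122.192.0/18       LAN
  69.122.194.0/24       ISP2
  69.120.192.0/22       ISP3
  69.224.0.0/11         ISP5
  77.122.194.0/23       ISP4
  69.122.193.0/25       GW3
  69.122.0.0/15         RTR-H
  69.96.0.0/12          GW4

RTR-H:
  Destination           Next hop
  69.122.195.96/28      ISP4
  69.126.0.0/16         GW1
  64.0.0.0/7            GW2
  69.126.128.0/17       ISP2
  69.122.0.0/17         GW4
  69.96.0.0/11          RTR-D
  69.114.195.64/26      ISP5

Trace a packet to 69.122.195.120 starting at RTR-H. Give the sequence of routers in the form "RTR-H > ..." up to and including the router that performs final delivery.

RTR-H > RTR-D

At RTR-H: longest match for 69.122.195.120 is 69.96.0.0/11 -> RTR-D
At RTR-D: longest match for 69.122.195.120 is 69.122.192.0/18 -> LAN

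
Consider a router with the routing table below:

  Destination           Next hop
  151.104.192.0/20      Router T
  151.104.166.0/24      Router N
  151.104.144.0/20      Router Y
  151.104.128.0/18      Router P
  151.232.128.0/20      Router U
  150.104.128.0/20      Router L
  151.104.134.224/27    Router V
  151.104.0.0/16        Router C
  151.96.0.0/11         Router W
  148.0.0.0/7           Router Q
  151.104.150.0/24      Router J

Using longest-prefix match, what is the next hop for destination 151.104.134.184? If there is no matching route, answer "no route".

Router P

Routes whose prefix contains 151.104.134.184:
  151.96.0.0/11 (151.96.0.0 - 151.127.255.255) -> Router W
  151.104.0.0/16 (151.104.0.0 - 151.104.255.255) -> Router C
  151.104.128.0/18 (151.104.128.0 - 151.104.191.255) -> Router P
More-specific entries that do NOT match:
  151.104.134.224/27 (151.104.134.224 - 151.104.134.255) does not contain 151.104.134.184
  151.104.166.0/24 (151.104.166.0 - 151.104.166.255) does not contain 151.104.134.184
  151.104.150.0/24 (151.104.150.0 - 151.104.150.255) does not contain 151.104.134.184
  151.104.192.0/20 (151.104.192.0 - 151.104.207.255) does not contain 151.104.134.184
  151.104.144.0/20 (151.104.144.0 - 151.104.159.255) does not contain 151.104.134.184
  151.232.128.0/20 (151.232.128.0 - 151.232.143.255) does not contain 151.104.134.184
  150.104.128.0/20 (150.104.128.0 - 150.104.143.255) does not contain 151.104.134.184
Longest matching prefix is /18 -> next hop Router P.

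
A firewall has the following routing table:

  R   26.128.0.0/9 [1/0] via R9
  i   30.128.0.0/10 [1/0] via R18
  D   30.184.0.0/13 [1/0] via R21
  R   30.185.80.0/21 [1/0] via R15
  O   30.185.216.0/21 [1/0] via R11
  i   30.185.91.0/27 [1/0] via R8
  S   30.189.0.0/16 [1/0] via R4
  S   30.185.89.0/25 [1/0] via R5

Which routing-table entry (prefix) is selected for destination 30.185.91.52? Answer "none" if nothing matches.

Entries matching 30.185.91.52:
  30.128.0.0/10 (30.128.0.0 - 30.191.255.255)
  30.184.0.0/13 (30.184.0.0 - 30.191.255.255)
Most specific is 30.184.0.0/13.

30.184.0.0/13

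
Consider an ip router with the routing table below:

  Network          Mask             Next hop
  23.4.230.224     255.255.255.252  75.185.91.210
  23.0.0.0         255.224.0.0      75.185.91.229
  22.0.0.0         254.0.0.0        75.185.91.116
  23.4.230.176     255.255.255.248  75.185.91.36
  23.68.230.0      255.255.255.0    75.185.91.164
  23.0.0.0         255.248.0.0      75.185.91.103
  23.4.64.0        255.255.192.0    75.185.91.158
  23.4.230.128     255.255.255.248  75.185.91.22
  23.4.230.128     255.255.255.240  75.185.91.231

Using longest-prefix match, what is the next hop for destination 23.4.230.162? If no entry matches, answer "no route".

75.185.91.103

Routes whose prefix contains 23.4.230.162:
  22.0.0.0/7 (22.0.0.0 - 23.255.255.255) -> 75.185.91.116
  23.0.0.0/11 (23.0.0.0 - 23.31.255.255) -> 75.185.91.229
  23.0.0.0/13 (23.0.0.0 - 23.7.255.255) -> 75.185.91.103
More-specific entries that do NOT match:
  23.4.230.224/30 (23.4.230.224 - 23.4.230.227) does not contain 23.4.230.162
  23.4.230.176/29 (23.4.230.176 - 23.4.230.183) does not contain 23.4.230.162
  23.4.230.128/29 (23.4.230.128 - 23.4.230.135) does not contain 23.4.230.162
  23.4.230.128/28 (23.4.230.128 - 23.4.230.143) does not contain 23.4.230.162
  23.68.230.0/24 (23.68.230.0 - 23.68.230.255) does not contain 23.4.230.162
  23.4.64.0/18 (23.4.64.0 - 23.4.127.255) does not contain 23.4.230.162
Longest matching prefix is /13 -> next hop 75.185.91.103.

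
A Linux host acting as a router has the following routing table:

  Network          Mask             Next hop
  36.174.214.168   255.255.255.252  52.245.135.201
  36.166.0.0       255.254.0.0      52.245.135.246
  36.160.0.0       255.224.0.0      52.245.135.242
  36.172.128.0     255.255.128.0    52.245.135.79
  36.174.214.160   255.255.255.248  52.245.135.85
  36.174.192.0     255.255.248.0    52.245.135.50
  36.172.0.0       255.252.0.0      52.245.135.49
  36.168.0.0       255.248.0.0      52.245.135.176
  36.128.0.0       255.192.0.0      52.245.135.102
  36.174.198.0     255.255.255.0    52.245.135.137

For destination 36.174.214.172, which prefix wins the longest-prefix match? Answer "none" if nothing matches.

36.172.0.0/14

Entries matching 36.174.214.172:
  36.128.0.0/10 (36.128.0.0 - 36.191.255.255)
  36.160.0.0/11 (36.160.0.0 - 36.191.255.255)
  36.168.0.0/13 (36.168.0.0 - 36.175.255.255)
  36.172.0.0/14 (36.172.0.0 - 36.175.255.255)
Most specific is 36.172.0.0/14.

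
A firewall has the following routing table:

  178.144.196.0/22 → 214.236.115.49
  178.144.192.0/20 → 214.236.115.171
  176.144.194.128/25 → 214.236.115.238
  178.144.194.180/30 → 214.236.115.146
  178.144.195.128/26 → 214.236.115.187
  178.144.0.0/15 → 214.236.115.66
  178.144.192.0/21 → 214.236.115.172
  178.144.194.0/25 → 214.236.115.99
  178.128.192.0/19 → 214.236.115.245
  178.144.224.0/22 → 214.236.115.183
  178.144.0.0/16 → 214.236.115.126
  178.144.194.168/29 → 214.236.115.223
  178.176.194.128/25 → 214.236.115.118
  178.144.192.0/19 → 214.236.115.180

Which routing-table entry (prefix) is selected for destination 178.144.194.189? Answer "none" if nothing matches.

178.144.192.0/21

Entries matching 178.144.194.189:
  178.144.0.0/15 (178.144.0.0 - 178.145.255.255)
  178.144.0.0/16 (178.144.0.0 - 178.144.255.255)
  178.144.192.0/19 (178.144.192.0 - 178.144.223.255)
  178.144.192.0/20 (178.144.192.0 - 178.144.207.255)
  178.144.192.0/21 (178.144.192.0 - 178.144.199.255)
Most specific is 178.144.192.0/21.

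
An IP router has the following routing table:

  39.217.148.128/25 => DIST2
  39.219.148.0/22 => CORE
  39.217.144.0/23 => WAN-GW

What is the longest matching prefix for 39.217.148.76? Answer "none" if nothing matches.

none

39.217.148.76 is outside every listed prefix and there is no default route.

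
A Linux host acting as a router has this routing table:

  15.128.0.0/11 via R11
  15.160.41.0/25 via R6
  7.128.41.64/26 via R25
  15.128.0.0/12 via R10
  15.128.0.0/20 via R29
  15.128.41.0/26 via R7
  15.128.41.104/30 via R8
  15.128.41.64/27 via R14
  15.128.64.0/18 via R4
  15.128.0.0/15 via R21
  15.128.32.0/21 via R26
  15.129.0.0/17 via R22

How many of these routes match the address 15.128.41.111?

Prefixes containing 15.128.41.111:
  15.128.0.0/11 (15.128.0.0 - 15.159.255.255)
  15.128.0.0/12 (15.128.0.0 - 15.143.255.255)
  15.128.0.0/15 (15.128.0.0 - 15.129.255.255)
Total matching entries: 3.

3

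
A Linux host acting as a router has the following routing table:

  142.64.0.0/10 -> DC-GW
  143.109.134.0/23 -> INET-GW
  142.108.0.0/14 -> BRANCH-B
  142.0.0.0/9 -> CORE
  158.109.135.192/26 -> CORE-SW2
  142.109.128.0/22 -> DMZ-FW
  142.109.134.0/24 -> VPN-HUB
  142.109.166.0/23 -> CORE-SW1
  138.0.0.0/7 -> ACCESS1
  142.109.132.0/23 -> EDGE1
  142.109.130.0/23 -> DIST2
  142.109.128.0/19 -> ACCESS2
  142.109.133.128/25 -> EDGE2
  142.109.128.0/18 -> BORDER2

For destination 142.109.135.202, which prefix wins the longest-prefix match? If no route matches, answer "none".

142.109.128.0/19

Entries matching 142.109.135.202:
  142.0.0.0/9 (142.0.0.0 - 142.127.255.255)
  142.64.0.0/10 (142.64.0.0 - 142.127.255.255)
  142.108.0.0/14 (142.108.0.0 - 142.111.255.255)
  142.109.128.0/18 (142.109.128.0 - 142.109.191.255)
  142.109.128.0/19 (142.109.128.0 - 142.109.159.255)
Most specific is 142.109.128.0/19.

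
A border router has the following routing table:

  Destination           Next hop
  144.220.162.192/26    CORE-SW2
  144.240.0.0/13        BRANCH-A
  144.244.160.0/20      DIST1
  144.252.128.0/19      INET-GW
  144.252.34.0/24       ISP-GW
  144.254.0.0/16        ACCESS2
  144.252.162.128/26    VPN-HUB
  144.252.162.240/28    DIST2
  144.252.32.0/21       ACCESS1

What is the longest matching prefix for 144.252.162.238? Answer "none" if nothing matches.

144.252.162.238 is outside every listed prefix and there is no default route.

none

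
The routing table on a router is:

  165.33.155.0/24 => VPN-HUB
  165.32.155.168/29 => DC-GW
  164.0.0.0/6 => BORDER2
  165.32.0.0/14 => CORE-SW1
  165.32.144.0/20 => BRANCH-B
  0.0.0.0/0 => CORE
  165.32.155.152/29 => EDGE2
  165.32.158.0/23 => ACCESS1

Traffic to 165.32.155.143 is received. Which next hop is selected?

BRANCH-B

Routes whose prefix contains 165.32.155.143:
  0.0.0.0/0 (default, matches everything) -> CORE
  164.0.0.0/6 (164.0.0.0 - 167.255.255.255) -> BORDER2
  165.32.0.0/14 (165.32.0.0 - 165.35.255.255) -> CORE-SW1
  165.32.144.0/20 (165.32.144.0 - 165.32.159.255) -> BRANCH-B
More-specific entries that do NOT match:
  165.32.155.168/29 (165.32.155.168 - 165.32.155.175) does not contain 165.32.155.143
  165.32.155.152/29 (165.32.155.152 - 165.32.155.159) does not contain 165.32.155.143
  165.33.155.0/24 (165.33.155.0 - 165.33.155.255) does not contain 165.32.155.143
  165.32.158.0/23 (165.32.158.0 - 165.32.159.255) does not contain 165.32.155.143
Longest matching prefix is /20 -> next hop BRANCH-B.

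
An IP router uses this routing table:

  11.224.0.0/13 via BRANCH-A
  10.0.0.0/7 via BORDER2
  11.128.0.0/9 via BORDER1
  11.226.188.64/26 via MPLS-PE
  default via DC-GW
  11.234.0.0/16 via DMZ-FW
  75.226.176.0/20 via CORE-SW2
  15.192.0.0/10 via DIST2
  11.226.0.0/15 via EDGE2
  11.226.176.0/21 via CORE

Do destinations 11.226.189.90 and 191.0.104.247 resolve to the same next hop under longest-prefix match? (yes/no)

no

11.226.189.90: longest match 11.226.0.0/15 -> EDGE2
191.0.104.247: longest match 0.0.0.0/0 -> DC-GW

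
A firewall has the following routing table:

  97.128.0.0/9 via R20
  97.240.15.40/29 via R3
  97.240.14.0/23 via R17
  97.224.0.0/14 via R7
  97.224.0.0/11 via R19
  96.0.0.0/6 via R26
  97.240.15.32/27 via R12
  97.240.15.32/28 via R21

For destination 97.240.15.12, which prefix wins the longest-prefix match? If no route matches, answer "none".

97.240.14.0/23

Entries matching 97.240.15.12:
  96.0.0.0/6 (96.0.0.0 - 99.255.255.255)
  97.128.0.0/9 (97.128.0.0 - 97.255.255.255)
  97.224.0.0/11 (97.224.0.0 - 97.255.255.255)
  97.240.14.0/23 (97.240.14.0 - 97.240.15.255)
Most specific is 97.240.14.0/23.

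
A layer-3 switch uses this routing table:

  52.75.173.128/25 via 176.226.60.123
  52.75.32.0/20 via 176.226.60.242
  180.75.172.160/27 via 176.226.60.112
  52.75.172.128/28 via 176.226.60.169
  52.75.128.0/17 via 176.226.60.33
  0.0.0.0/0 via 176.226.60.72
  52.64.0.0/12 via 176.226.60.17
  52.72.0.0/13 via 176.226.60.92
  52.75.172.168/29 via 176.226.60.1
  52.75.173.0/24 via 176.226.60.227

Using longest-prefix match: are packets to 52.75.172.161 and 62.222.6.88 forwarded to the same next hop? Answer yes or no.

52.75.172.161: longest match 52.75.128.0/17 -> 176.226.60.33
62.222.6.88: longest match 0.0.0.0/0 -> 176.226.60.72

no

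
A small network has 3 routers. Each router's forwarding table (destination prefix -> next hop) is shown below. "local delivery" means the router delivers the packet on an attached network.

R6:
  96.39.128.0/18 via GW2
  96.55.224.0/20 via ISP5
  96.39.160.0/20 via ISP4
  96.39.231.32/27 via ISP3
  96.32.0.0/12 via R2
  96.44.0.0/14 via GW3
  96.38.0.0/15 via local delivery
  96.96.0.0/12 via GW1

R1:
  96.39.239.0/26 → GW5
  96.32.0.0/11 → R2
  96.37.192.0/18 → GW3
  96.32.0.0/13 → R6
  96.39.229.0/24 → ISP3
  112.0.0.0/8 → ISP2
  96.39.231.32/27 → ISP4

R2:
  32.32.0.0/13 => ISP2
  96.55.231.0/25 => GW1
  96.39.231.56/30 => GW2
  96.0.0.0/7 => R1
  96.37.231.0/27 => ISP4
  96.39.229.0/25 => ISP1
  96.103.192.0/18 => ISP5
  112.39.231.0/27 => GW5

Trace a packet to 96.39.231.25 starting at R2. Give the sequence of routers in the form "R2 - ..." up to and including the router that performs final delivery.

R2 - R1 - R6

At R2: longest match for 96.39.231.25 is 96.0.0.0/7 -> R1
At R1: longest match for 96.39.231.25 is 96.32.0.0/13 -> R6
At R6: longest match for 96.39.231.25 is 96.38.0.0/15 -> local delivery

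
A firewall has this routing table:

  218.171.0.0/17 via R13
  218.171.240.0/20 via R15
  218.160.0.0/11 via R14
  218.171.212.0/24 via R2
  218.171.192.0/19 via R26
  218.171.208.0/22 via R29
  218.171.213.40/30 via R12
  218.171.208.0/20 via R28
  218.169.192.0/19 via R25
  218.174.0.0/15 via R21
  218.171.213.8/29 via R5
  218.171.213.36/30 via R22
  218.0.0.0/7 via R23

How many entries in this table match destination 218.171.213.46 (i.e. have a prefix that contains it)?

Prefixes containing 218.171.213.46:
  218.0.0.0/7 (218.0.0.0 - 219.255.255.255)
  218.160.0.0/11 (218.160.0.0 - 218.191.255.255)
  218.171.192.0/19 (218.171.192.0 - 218.171.223.255)
  218.171.208.0/20 (218.171.208.0 - 218.171.223.255)
Total matching entries: 4.

4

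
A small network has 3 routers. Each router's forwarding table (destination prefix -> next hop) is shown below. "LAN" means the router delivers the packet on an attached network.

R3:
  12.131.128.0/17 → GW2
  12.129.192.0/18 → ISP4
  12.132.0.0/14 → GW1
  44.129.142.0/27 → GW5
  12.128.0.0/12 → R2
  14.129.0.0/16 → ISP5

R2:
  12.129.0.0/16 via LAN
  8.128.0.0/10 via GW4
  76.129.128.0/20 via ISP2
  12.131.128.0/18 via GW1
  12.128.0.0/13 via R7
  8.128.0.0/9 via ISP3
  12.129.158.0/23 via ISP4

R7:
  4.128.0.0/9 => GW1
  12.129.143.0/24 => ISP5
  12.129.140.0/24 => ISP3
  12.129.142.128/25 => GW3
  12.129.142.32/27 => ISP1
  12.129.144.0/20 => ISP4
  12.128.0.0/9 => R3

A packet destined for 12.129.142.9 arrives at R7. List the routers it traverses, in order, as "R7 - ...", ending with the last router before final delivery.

At R7: longest match for 12.129.142.9 is 12.128.0.0/9 -> R3
At R3: longest match for 12.129.142.9 is 12.128.0.0/12 -> R2
At R2: longest match for 12.129.142.9 is 12.129.0.0/16 -> LAN

R7 - R3 - R2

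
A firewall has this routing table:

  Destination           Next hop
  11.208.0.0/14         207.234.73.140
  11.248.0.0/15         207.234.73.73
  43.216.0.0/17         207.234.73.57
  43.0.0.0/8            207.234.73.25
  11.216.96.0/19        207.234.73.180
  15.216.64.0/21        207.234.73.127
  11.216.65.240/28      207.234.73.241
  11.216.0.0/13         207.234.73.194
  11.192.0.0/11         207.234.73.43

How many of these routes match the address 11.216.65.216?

2

Prefixes containing 11.216.65.216:
  11.192.0.0/11 (11.192.0.0 - 11.223.255.255)
  11.216.0.0/13 (11.216.0.0 - 11.223.255.255)
Total matching entries: 2.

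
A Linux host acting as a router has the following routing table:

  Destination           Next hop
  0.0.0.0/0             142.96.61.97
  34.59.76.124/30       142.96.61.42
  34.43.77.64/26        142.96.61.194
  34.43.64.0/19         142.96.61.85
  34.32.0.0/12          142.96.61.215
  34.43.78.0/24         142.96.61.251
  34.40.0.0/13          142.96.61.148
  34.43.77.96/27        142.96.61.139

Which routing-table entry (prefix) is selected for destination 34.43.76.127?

Entries matching 34.43.76.127:
  0.0.0.0/0 (default, matches everything)
  34.32.0.0/12 (34.32.0.0 - 34.47.255.255)
  34.40.0.0/13 (34.40.0.0 - 34.47.255.255)
  34.43.64.0/19 (34.43.64.0 - 34.43.95.255)
Most specific is 34.43.64.0/19.

34.43.64.0/19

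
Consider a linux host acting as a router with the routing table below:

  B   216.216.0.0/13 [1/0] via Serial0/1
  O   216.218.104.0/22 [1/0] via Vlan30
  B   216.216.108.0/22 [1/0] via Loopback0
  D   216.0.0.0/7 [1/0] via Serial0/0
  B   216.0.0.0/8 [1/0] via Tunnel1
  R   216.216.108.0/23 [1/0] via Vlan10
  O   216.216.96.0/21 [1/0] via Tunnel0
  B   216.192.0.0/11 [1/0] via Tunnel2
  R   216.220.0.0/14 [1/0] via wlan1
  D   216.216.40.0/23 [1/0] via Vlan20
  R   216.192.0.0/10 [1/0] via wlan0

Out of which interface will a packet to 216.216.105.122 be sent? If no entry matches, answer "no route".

Routes whose prefix contains 216.216.105.122:
  216.0.0.0/7 (216.0.0.0 - 217.255.255.255) -> Serial0/0
  216.0.0.0/8 (216.0.0.0 - 216.255.255.255) -> Tunnel1
  216.192.0.0/10 (216.192.0.0 - 216.255.255.255) -> wlan0
  216.192.0.0/11 (216.192.0.0 - 216.223.255.255) -> Tunnel2
  216.216.0.0/13 (216.216.0.0 - 216.223.255.255) -> Serial0/1
More-specific entries that do NOT match:
  216.216.108.0/23 (216.216.108.0 - 216.216.109.255) does not contain 216.216.105.122
  216.216.40.0/23 (216.216.40.0 - 216.216.41.255) does not contain 216.216.105.122
  216.218.104.0/22 (216.218.104.0 - 216.218.107.255) does not contain 216.216.105.122
  216.216.108.0/22 (216.216.108.0 - 216.216.111.255) does not contain 216.216.105.122
  216.216.96.0/21 (216.216.96.0 - 216.216.103.255) does not contain 216.216.105.122
  216.220.0.0/14 (216.220.0.0 - 216.223.255.255) does not contain 216.216.105.122
Longest matching prefix is /13 -> interface Serial0/1.

Serial0/1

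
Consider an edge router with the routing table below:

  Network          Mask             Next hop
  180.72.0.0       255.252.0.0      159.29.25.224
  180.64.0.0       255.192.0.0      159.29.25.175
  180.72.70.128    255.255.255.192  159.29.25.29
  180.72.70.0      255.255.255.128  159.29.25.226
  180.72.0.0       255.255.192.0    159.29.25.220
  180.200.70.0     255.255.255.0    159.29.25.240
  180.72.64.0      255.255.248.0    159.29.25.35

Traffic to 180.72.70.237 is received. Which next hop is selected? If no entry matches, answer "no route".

159.29.25.35

Routes whose prefix contains 180.72.70.237:
  180.64.0.0/10 (180.64.0.0 - 180.127.255.255) -> 159.29.25.175
  180.72.0.0/14 (180.72.0.0 - 180.75.255.255) -> 159.29.25.224
  180.72.64.0/21 (180.72.64.0 - 180.72.71.255) -> 159.29.25.35
More-specific entries that do NOT match:
  180.72.70.128/26 (180.72.70.128 - 180.72.70.191) does not contain 180.72.70.237
  180.72.70.0/25 (180.72.70.0 - 180.72.70.127) does not contain 180.72.70.237
  180.200.70.0/24 (180.200.70.0 - 180.200.70.255) does not contain 180.72.70.237
Longest matching prefix is /21 -> next hop 159.29.25.35.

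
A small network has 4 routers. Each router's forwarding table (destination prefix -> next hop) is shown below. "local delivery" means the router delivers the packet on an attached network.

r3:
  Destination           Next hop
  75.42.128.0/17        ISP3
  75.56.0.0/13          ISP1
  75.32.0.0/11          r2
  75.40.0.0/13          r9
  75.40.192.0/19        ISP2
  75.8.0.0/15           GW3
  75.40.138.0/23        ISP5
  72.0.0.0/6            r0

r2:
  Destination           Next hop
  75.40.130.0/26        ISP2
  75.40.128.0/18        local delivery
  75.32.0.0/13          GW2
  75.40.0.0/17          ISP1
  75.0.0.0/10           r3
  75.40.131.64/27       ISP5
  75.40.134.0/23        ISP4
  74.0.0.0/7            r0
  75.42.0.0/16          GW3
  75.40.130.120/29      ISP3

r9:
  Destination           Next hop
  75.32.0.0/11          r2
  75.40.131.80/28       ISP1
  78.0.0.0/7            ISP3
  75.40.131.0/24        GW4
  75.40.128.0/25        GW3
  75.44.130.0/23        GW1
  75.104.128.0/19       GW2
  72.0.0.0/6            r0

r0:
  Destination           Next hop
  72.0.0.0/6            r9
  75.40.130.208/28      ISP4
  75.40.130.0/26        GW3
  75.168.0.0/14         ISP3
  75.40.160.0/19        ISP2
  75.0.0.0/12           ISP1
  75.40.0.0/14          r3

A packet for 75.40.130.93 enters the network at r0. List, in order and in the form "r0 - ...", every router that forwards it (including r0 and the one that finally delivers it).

At r0: longest match for 75.40.130.93 is 75.40.0.0/14 -> r3
At r3: longest match for 75.40.130.93 is 75.40.0.0/13 -> r9
At r9: longest match for 75.40.130.93 is 75.32.0.0/11 -> r2
At r2: longest match for 75.40.130.93 is 75.40.128.0/18 -> local delivery

r0 - r3 - r9 - r2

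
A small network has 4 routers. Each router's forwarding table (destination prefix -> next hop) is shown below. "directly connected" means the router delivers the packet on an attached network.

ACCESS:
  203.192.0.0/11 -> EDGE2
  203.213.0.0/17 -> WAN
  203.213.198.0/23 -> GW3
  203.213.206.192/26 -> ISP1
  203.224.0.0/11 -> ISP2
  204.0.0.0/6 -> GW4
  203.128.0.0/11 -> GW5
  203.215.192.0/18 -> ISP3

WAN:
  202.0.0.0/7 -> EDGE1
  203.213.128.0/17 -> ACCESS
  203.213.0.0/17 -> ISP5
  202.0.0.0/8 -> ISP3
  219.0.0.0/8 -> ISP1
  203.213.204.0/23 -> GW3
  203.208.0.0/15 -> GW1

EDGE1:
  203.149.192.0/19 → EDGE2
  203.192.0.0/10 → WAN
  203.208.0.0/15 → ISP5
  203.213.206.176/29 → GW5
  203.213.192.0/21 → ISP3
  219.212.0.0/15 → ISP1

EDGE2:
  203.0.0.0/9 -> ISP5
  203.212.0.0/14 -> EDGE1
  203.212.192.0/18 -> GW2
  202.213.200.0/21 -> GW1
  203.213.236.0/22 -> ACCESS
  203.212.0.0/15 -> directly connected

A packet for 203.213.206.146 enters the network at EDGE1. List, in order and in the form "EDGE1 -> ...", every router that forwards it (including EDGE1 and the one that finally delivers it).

At EDGE1: longest match for 203.213.206.146 is 203.192.0.0/10 -> WAN
At WAN: longest match for 203.213.206.146 is 203.213.128.0/17 -> ACCESS
At ACCESS: longest match for 203.213.206.146 is 203.192.0.0/11 -> EDGE2
At EDGE2: longest match for 203.213.206.146 is 203.212.0.0/15 -> directly connected

EDGE1 -> WAN -> ACCESS -> EDGE2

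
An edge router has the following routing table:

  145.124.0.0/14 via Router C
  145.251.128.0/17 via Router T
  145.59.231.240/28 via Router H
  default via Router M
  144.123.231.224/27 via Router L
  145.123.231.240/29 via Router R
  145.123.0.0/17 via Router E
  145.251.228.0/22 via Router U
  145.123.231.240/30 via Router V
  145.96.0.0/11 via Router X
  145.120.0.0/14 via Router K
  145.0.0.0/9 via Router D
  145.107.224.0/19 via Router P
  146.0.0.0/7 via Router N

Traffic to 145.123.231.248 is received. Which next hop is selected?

Routes whose prefix contains 145.123.231.248:
  0.0.0.0/0 (default, matches everything) -> Router M
  145.0.0.0/9 (145.0.0.0 - 145.127.255.255) -> Router D
  145.96.0.0/11 (145.96.0.0 - 145.127.255.255) -> Router X
  145.120.0.0/14 (145.120.0.0 - 145.123.255.255) -> Router K
More-specific entries that do NOT match:
  145.123.231.240/30 (145.123.231.240 - 145.123.231.243) does not contain 145.123.231.248
  145.123.231.240/29 (145.123.231.240 - 145.123.231.247) does not contain 145.123.231.248
  145.59.231.240/28 (145.59.231.240 - 145.59.231.255) does not contain 145.123.231.248
  144.123.231.224/27 (144.123.231.224 - 144.123.231.255) does not contain 145.123.231.248
  145.251.228.0/22 (145.251.228.0 - 145.251.231.255) does not contain 145.123.231.248
  145.107.224.0/19 (145.107.224.0 - 145.107.255.255) does not contain 145.123.231.248
  145.251.128.0/17 (145.251.128.0 - 145.251.255.255) does not contain 145.123.231.248
  145.123.0.0/17 (145.123.0.0 - 145.123.127.255) does not contain 145.123.231.248
Longest matching prefix is /14 -> next hop Router K.

Router K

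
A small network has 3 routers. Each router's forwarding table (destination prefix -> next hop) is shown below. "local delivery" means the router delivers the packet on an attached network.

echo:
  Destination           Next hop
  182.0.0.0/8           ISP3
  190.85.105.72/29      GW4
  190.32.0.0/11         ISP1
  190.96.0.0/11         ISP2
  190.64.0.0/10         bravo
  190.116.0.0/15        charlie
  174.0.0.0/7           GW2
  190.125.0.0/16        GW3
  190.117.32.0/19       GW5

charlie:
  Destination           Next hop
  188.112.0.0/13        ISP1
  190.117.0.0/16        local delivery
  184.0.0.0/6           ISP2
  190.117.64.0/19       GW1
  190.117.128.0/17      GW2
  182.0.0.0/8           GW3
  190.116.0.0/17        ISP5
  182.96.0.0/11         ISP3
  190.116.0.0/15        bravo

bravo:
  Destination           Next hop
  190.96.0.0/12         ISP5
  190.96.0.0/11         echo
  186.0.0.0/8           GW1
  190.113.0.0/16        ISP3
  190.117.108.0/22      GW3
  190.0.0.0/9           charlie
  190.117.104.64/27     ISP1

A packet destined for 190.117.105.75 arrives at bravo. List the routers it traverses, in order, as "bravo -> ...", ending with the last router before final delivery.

At bravo: longest match for 190.117.105.75 is 190.96.0.0/11 -> echo
At echo: longest match for 190.117.105.75 is 190.116.0.0/15 -> charlie
At charlie: longest match for 190.117.105.75 is 190.117.0.0/16 -> local delivery

bravo -> echo -> charlie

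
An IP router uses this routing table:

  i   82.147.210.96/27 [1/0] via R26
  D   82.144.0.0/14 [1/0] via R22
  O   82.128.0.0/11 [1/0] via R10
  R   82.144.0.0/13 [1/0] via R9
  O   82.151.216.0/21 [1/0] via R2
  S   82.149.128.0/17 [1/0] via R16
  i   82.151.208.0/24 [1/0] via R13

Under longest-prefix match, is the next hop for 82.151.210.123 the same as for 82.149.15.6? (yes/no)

yes

82.151.210.123: longest match 82.144.0.0/13 -> R9
82.149.15.6: longest match 82.144.0.0/13 -> R9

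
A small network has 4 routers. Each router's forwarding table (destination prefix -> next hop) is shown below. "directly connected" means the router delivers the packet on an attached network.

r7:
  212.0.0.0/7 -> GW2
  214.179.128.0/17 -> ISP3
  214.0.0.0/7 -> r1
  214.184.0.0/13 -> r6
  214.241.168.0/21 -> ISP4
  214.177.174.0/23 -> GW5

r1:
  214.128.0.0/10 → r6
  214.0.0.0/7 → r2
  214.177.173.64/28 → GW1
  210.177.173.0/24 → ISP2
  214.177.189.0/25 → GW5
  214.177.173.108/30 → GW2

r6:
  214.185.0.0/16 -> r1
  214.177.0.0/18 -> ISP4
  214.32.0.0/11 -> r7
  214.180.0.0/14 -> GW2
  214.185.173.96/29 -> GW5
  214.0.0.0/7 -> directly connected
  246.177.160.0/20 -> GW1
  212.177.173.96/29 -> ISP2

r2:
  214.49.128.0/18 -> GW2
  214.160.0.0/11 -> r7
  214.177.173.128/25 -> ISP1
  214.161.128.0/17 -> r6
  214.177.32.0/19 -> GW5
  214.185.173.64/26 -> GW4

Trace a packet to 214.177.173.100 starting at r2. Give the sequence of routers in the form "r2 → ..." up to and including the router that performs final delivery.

r2 → r7 → r1 → r6

At r2: longest match for 214.177.173.100 is 214.160.0.0/11 -> r7
At r7: longest match for 214.177.173.100 is 214.0.0.0/7 -> r1
At r1: longest match for 214.177.173.100 is 214.128.0.0/10 -> r6
At r6: longest match for 214.177.173.100 is 214.0.0.0/7 -> directly connected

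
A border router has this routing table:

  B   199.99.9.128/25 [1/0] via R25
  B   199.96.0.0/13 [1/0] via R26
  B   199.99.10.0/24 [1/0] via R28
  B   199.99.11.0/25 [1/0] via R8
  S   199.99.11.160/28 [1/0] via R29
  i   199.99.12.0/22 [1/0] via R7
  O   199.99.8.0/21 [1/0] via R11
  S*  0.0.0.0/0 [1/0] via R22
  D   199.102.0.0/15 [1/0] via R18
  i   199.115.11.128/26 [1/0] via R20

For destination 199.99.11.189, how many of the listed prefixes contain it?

Prefixes containing 199.99.11.189:
  0.0.0.0/0 (default, matches everything)
  199.96.0.0/13 (199.96.0.0 - 199.103.255.255)
  199.99.8.0/21 (199.99.8.0 - 199.99.15.255)
Total matching entries: 3.

3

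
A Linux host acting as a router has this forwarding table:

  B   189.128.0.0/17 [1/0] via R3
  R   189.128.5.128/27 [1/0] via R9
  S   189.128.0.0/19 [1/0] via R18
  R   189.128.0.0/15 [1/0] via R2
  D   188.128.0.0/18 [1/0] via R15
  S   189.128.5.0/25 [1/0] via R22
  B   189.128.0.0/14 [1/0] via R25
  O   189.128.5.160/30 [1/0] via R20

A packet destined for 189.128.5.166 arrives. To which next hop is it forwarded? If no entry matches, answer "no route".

R18

Routes whose prefix contains 189.128.5.166:
  189.128.0.0/14 (189.128.0.0 - 189.131.255.255) -> R25
  189.128.0.0/15 (189.128.0.0 - 189.129.255.255) -> R2
  189.128.0.0/17 (189.128.0.0 - 189.128.127.255) -> R3
  189.128.0.0/19 (189.128.0.0 - 189.128.31.255) -> R18
More-specific entries that do NOT match:
  189.128.5.160/30 (189.128.5.160 - 189.128.5.163) does not contain 189.128.5.166
  189.128.5.128/27 (189.128.5.128 - 189.128.5.159) does not contain 189.128.5.166
  189.128.5.0/25 (189.128.5.0 - 189.128.5.127) does not contain 189.128.5.166
Longest matching prefix is /19 -> next hop R18.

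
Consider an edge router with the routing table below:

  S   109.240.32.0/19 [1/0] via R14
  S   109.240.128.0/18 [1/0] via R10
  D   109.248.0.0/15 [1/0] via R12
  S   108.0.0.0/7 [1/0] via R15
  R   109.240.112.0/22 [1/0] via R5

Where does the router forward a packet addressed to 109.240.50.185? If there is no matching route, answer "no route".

Routes whose prefix contains 109.240.50.185:
  108.0.0.0/7 (108.0.0.0 - 109.255.255.255) -> R15
  109.240.32.0/19 (109.240.32.0 - 109.240.63.255) -> R14
More-specific entries that do NOT match:
  109.240.112.0/22 (109.240.112.0 - 109.240.115.255) does not contain 109.240.50.185
Longest matching prefix is /19 -> next hop R14.

R14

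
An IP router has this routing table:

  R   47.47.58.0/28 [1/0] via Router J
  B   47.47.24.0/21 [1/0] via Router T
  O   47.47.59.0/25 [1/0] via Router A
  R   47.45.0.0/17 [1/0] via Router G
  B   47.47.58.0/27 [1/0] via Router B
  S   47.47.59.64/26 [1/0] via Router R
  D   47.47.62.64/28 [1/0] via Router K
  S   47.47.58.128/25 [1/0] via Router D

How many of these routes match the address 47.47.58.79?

No listed prefix contains 47.47.58.79.
Total matching entries: 0.

0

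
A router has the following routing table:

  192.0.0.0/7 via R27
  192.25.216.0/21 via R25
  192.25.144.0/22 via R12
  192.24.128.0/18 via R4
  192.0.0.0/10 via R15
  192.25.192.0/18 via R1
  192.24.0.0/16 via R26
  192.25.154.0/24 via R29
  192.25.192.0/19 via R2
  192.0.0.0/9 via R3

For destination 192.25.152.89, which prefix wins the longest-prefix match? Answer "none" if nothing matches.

192.0.0.0/10

Entries matching 192.25.152.89:
  192.0.0.0/7 (192.0.0.0 - 193.255.255.255)
  192.0.0.0/9 (192.0.0.0 - 192.127.255.255)
  192.0.0.0/10 (192.0.0.0 - 192.63.255.255)
Most specific is 192.0.0.0/10.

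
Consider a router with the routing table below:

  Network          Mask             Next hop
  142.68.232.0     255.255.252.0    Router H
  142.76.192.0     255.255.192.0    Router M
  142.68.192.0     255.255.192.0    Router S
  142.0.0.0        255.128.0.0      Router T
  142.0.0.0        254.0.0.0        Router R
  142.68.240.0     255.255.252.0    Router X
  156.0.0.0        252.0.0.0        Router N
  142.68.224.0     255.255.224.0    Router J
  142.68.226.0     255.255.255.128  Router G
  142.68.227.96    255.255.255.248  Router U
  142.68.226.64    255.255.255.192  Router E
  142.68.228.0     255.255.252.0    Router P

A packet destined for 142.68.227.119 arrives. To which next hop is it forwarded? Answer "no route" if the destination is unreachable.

Router J

Routes whose prefix contains 142.68.227.119:
  142.0.0.0/7 (142.0.0.0 - 143.255.255.255) -> Router R
  142.0.0.0/9 (142.0.0.0 - 142.127.255.255) -> Router T
  142.68.192.0/18 (142.68.192.0 - 142.68.255.255) -> Router S
  142.68.224.0/19 (142.68.224.0 - 142.68.255.255) -> Router J
More-specific entries that do NOT match:
  142.68.227.96/29 (142.68.227.96 - 142.68.227.103) does not contain 142.68.227.119
  142.68.226.64/26 (142.68.226.64 - 142.68.226.127) does not contain 142.68.227.119
  142.68.226.0/25 (142.68.226.0 - 142.68.226.127) does not contain 142.68.227.119
  142.68.232.0/22 (142.68.232.0 - 142.68.235.255) does not contain 142.68.227.119
  142.68.240.0/22 (142.68.240.0 - 142.68.243.255) does not contain 142.68.227.119
  142.68.228.0/22 (142.68.228.0 - 142.68.231.255) does not contain 142.68.227.119
Longest matching prefix is /19 -> next hop Router J.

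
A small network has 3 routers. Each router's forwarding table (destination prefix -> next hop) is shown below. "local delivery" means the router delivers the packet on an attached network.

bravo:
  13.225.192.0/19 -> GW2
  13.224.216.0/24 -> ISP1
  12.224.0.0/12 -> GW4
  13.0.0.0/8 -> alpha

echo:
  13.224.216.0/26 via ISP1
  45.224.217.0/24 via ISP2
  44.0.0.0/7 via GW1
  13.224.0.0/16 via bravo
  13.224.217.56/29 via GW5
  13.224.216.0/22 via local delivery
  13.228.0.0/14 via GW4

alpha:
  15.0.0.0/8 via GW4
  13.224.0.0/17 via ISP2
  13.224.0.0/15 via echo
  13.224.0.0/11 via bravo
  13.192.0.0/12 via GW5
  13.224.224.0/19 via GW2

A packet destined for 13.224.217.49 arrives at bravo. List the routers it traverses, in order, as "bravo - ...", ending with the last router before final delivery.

At bravo: longest match for 13.224.217.49 is 13.0.0.0/8 -> alpha
At alpha: longest match for 13.224.217.49 is 13.224.0.0/15 -> echo
At echo: longest match for 13.224.217.49 is 13.224.216.0/22 -> local delivery

bravo - alpha - echo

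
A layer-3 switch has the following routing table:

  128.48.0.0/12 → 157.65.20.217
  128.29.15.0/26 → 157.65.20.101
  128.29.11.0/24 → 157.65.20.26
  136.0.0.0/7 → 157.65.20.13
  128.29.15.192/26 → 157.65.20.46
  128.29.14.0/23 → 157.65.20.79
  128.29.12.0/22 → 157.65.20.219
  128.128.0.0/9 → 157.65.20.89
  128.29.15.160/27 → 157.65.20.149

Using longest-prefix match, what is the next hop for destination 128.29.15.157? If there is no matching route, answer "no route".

Routes whose prefix contains 128.29.15.157:
  128.29.12.0/22 (128.29.12.0 - 128.29.15.255) -> 157.65.20.219
  128.29.14.0/23 (128.29.14.0 - 128.29.15.255) -> 157.65.20.79
More-specific entries that do NOT match:
  128.29.15.160/27 (128.29.15.160 - 128.29.15.191) does not contain 128.29.15.157
  128.29.15.0/26 (128.29.15.0 - 128.29.15.63) does not contain 128.29.15.157
  128.29.15.192/26 (128.29.15.192 - 128.29.15.255) does not contain 128.29.15.157
  128.29.11.0/24 (128.29.11.0 - 128.29.11.255) does not contain 128.29.15.157
Longest matching prefix is /23 -> next hop 157.65.20.79.

157.65.20.79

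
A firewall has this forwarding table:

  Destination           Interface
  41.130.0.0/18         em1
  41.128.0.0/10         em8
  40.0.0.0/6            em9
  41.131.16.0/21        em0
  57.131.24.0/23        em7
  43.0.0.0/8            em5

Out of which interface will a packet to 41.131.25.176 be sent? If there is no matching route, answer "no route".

Routes whose prefix contains 41.131.25.176:
  40.0.0.0/6 (40.0.0.0 - 43.255.255.255) -> em9
  41.128.0.0/10 (41.128.0.0 - 41.191.255.255) -> em8
More-specific entries that do NOT match:
  57.131.24.0/23 (57.131.24.0 - 57.131.25.255) does not contain 41.131.25.176
  41.131.16.0/21 (41.131.16.0 - 41.131.23.255) does not contain 41.131.25.176
  41.130.0.0/18 (41.130.0.0 - 41.130.63.255) does not contain 41.131.25.176
Longest matching prefix is /10 -> interface em8.

em8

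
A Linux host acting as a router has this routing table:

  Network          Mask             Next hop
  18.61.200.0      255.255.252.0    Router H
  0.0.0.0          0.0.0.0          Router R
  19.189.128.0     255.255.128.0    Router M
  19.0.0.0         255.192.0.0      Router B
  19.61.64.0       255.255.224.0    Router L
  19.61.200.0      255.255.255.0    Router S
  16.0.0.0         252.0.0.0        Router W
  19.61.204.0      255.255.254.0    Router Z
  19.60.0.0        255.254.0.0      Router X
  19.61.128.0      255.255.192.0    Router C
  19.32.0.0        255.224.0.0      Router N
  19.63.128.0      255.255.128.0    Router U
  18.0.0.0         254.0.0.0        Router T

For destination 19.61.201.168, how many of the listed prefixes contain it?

Prefixes containing 19.61.201.168:
  0.0.0.0/0 (default, matches everything)
  16.0.0.0/6 (16.0.0.0 - 19.255.255.255)
  18.0.0.0/7 (18.0.0.0 - 19.255.255.255)
  19.0.0.0/10 (19.0.0.0 - 19.63.255.255)
  19.32.0.0/11 (19.32.0.0 - 19.63.255.255)
  19.60.0.0/15 (19.60.0.0 - 19.61.255.255)
Total matching entries: 6.

6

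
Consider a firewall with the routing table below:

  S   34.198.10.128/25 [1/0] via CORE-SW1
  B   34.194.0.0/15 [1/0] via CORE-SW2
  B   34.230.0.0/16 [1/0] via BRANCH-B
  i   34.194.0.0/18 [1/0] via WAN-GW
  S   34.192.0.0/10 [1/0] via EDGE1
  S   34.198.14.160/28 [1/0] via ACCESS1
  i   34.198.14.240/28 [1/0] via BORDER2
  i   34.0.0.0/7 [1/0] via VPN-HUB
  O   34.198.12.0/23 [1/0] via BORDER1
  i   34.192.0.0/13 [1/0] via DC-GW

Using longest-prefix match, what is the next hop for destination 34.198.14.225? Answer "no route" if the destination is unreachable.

Routes whose prefix contains 34.198.14.225:
  34.0.0.0/7 (34.0.0.0 - 35.255.255.255) -> VPN-HUB
  34.192.0.0/10 (34.192.0.0 - 34.255.255.255) -> EDGE1
  34.192.0.0/13 (34.192.0.0 - 34.199.255.255) -> DC-GW
More-specific entries that do NOT match:
  34.198.14.160/28 (34.198.14.160 - 34.198.14.175) does not contain 34.198.14.225
  34.198.14.240/28 (34.198.14.240 - 34.198.14.255) does not contain 34.198.14.225
  34.198.10.128/25 (34.198.10.128 - 34.198.10.255) does not contain 34.198.14.225
  34.198.12.0/23 (34.198.12.0 - 34.198.13.255) does not contain 34.198.14.225
  34.194.0.0/18 (34.194.0.0 - 34.194.63.255) does not contain 34.198.14.225
  34.230.0.0/16 (34.230.0.0 - 34.230.255.255) does not contain 34.198.14.225
  34.194.0.0/15 (34.194.0.0 - 34.195.255.255) does not contain 34.198.14.225
Longest matching prefix is /13 -> next hop DC-GW.

DC-GW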